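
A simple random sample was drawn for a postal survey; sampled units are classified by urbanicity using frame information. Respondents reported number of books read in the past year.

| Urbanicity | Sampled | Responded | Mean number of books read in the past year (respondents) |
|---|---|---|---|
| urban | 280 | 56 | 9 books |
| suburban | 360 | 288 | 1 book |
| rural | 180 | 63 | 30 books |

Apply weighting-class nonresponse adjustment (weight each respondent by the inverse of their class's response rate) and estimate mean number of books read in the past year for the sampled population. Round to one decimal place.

10.1

Class response rates: urban 56/280 = 20%, suburban 288/360 = 80%, rural 63/180 = 35%.
Inverse-response-rate weighting restores each class to its sampled count, so class totals weight by n_sampled:
  urban: 280 × 9 = 2520
  suburban: 360 × 1 = 360
  rural: 180 × 30 = 5400
Adjusted estimate = 8280 / 820 = 10.0976 → 10.1.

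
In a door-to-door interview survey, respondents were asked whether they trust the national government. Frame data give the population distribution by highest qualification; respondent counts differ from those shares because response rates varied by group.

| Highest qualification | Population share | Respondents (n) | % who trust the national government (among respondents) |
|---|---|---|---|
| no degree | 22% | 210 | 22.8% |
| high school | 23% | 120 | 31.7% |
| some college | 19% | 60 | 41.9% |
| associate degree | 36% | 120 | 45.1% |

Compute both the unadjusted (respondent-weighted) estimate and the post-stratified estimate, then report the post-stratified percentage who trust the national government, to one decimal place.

36.5%

Unadjusted (pooled respondent) estimate weights by respondent counts:
  (210/510)×22.8 + (120/510)×31.7 + (60/510)×41.9 + (120/510)×45.1 = 32.3882%
Reweighting by population highest qualification shares:
  0.22×22.8 + 0.23×31.7 + 0.19×41.9 + 0.36×45.1 = 36.504%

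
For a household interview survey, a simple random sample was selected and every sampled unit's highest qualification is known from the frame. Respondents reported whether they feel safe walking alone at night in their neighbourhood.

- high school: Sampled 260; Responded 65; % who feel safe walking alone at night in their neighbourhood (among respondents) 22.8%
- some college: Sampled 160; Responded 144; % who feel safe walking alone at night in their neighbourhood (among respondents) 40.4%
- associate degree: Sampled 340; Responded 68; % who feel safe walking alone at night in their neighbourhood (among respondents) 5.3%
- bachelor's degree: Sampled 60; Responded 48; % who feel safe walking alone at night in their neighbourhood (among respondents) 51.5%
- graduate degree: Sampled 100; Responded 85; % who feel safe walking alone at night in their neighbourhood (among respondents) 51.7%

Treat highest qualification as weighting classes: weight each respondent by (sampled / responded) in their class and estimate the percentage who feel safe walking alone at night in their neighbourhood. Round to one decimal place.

Response rates by class: high school 65/260 = 25%, some college 144/160 = 90%, associate degree 68/340 = 20%, bachelor's degree 48/60 = 80%, graduate degree 85/100 = 85%.
Each respondent's weight = sampled/responded in their class; summing within a class gives n_sampled, so:
  high school: 260 × 22.8 = 5928
  some college: 160 × 40.4 = 6464
  associate degree: 340 × 5.3 = 1802
  bachelor's degree: 60 × 51.5 = 3090
  graduate degree: 100 × 51.7 = 5170
Adjusted estimate = 22,454 / 920 = 24.4065 → 24.4%.

24.4%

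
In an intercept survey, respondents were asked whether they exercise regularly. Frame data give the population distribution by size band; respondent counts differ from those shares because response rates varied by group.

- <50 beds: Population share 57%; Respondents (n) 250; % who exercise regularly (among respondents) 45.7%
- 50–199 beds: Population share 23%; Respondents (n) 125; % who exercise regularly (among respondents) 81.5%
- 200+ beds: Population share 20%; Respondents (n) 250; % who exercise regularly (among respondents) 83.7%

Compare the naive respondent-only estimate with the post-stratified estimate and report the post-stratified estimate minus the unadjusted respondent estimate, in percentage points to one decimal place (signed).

Without adjustment, the pooled respondent share is:
  (250/625)×45.7 + (125/625)×81.5 + (250/625)×83.7 = 68.06%
Post-stratified estimate weights by population shares:
  0.57×45.7 + 0.23×81.5 + 0.2×83.7 = 61.534%
Difference = 61.534 − 68.06 = -6.526 pp.

-6.5 percentage points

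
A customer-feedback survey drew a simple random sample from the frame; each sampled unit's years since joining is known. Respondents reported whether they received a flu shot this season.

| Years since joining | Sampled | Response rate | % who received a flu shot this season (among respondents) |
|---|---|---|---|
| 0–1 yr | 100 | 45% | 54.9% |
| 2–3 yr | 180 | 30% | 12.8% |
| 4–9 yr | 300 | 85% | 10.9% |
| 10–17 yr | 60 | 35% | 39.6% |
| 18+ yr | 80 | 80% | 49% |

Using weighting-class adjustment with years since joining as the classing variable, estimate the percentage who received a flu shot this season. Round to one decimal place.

24.1%

With weight = n_sampled/n_responded per class, the weighted class total is n_sampled:
  0–1 yr: 100 × 54.9 = 5490
  2–3 yr: 180 × 12.8 = 2304
  4–9 yr: 300 × 10.9 = 3270
  10–17 yr: 60 × 39.6 = 2376
  18+ yr: 80 × 49 = 3920
Adjusted estimate = 17,360 / 720 = 24.1111 → 24.1%.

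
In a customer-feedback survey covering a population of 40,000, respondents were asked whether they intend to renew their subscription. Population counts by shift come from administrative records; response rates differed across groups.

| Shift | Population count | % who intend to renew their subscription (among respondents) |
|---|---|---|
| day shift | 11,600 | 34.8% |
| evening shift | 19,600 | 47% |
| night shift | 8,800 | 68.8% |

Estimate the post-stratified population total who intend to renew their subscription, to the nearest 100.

19,300

Apply each group's respondent rate to its population count:
  day shift: 11,600 × 34.8% = 4036.8
  evening shift: 19,600 × 47% = 9212
  night shift: 8,800 × 68.8% = 6054.4
Estimated total = 19303.2 → 19,300.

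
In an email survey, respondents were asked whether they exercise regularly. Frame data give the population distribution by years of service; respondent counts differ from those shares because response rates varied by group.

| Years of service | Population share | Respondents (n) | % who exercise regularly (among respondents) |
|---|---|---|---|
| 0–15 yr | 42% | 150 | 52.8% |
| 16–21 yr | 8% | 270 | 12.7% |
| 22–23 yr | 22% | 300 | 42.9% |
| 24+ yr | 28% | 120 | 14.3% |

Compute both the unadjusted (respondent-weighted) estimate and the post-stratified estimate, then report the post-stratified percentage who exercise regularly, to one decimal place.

Without adjustment, the pooled respondent share is:
  (150/840)×52.8 + (270/840)×12.7 + (300/840)×42.9 + (120/840)×14.3 = 30.875%
Post-stratified estimate weights by population shares:
  0.42×52.8 + 0.08×12.7 + 0.22×42.9 + 0.28×14.3 = 36.634%

36.6%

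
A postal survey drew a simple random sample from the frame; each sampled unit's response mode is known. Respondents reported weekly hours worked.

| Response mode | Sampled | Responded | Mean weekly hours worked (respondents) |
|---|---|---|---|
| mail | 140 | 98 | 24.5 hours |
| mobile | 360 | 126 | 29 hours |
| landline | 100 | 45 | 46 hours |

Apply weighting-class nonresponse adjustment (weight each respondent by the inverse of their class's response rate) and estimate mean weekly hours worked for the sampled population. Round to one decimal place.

30.8

Class response rates: mail 98/140 = 70%, mobile 126/360 = 35%, landline 45/100 = 45%.
Inverse-response-rate weighting restores each class to its sampled count, so class totals weight by n_sampled:
  mail: 140 × 24.5 = 3430
  mobile: 360 × 29 = 10,440
  landline: 100 × 46 = 4600
Adjusted estimate = 18,470 / 600 = 30.7833 → 30.8.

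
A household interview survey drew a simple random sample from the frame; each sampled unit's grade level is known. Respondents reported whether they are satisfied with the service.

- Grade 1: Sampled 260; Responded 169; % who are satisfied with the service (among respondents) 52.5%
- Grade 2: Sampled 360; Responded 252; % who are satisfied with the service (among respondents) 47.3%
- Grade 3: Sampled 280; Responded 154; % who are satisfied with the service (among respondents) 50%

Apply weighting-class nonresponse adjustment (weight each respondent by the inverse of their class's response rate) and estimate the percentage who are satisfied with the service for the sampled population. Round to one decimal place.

49.6%

Class response rates: Grade 1 169/260 = 65%, Grade 2 252/360 = 70%, Grade 3 154/280 = 55%.
Weighting each respondent by the inverse class response rate inflates each class back to its sampled size, so the class weight is n_sampled:
  Grade 1: 260 × 52.5 = 13,650
  Grade 2: 360 × 47.3 = 17,028
  Grade 3: 280 × 50 = 14,000
Adjusted estimate = 44,678 / 900 = 49.6422 → 49.6%.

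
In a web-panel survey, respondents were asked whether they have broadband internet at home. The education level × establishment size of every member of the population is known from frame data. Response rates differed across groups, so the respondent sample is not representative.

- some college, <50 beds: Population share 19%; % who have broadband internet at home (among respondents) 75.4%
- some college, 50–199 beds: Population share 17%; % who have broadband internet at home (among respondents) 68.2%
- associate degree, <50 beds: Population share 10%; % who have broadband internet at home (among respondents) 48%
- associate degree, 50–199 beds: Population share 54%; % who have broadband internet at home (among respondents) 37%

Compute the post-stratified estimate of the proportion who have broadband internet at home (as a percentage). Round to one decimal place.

50.7%

Each cell contributes population-share × respondent value:
  some college, <50 beds: 0.19 × 75.4 = 14.326
  some college, 50–199 beds: 0.17 × 68.2 = 11.594
  associate degree, <50 beds: 0.1 × 48 = 4.8
  associate degree, 50–199 beds: 0.54 × 37 = 19.98
Post-stratified estimate = 50.7 → 50.7%.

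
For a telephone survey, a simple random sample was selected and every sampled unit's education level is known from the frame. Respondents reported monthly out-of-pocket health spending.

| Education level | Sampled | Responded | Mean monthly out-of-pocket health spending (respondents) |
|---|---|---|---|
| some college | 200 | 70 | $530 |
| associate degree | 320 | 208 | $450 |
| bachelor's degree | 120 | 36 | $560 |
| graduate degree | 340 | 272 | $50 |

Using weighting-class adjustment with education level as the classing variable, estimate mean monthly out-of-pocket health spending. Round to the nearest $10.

Response rates by class: some college 70/200 = 35%, associate degree 208/320 = 65%, bachelor's degree 36/120 = 30%, graduate degree 272/340 = 80%.
With weight = n_sampled/n_responded per class, the weighted class total is n_sampled:
  some college: 200 × 530 = 106,000
  associate degree: 320 × 450 = 144,000
  bachelor's degree: 120 × 560 = 67,200
  graduate degree: 340 × 50 = 17,000
Adjusted estimate = 334,200 / 980 = 341.02 → $340.

$340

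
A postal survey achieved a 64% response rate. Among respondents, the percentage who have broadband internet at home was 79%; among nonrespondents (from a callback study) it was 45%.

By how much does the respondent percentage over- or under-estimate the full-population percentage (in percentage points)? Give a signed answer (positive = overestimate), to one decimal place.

+12.2 percentage points

Nonresponse fraction = 1 − 0.64 = 0.36.
Bias = (nonresponse fraction) × (respondent percentage − nonrespondent percentage)
     = 0.36 × (79 − 45) = 0.36 × 34 = 12.24.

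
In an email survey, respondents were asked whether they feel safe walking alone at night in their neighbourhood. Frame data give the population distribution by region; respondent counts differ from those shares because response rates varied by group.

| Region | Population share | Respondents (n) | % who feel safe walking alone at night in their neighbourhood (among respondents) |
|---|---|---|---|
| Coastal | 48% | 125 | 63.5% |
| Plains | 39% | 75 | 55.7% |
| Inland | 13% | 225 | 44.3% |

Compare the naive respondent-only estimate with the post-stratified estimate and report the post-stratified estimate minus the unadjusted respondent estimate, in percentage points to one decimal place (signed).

+6.0 percentage points

Naive respondent-only estimate (weights = respondent counts):
  (125/425)×63.5 + (75/425)×55.7 + (225/425)×44.3 = 51.9588%
Reweighting by population region shares:
  0.48×63.5 + 0.39×55.7 + 0.13×44.3 = 57.962%
Difference = 57.962 − 51.9588 = 6.0032 pp.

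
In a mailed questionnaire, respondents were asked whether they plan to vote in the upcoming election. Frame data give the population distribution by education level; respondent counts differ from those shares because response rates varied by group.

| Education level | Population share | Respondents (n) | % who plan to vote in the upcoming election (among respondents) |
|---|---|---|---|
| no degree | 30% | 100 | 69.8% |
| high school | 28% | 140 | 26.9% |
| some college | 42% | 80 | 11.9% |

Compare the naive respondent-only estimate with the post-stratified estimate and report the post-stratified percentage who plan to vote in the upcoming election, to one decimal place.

33.5%

Naive respondent-only estimate (weights = respondent counts):
  (100/320)×69.8 + (140/320)×26.9 + (80/320)×11.9 = 36.5562%
Reweighting by population education level shares:
  0.3×69.8 + 0.28×26.9 + 0.42×11.9 = 33.47%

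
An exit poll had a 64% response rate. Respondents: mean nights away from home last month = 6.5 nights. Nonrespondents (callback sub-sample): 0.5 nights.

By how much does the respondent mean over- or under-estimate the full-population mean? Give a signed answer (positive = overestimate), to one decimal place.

Nonresponse fraction = 1 − 0.64 = 0.36.
Bias = (nonresponse fraction) × (respondent mean − nonrespondent mean)
     = 0.36 × (6.5 − 0.5) = 0.36 × 6 = 2.16.

+2.2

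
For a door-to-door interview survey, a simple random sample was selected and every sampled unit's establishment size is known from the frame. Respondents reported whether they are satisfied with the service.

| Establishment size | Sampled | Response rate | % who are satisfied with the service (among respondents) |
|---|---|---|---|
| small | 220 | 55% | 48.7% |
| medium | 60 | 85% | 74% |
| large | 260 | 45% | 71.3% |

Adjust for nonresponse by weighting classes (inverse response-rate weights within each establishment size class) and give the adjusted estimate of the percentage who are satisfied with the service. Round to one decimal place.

62.4%

Weighting each respondent by the inverse class response rate inflates each class back to its sampled size, so the class weight is n_sampled:
  small: 220 × 48.7 = 10,714
  medium: 60 × 74 = 4440
  large: 260 × 71.3 = 18,538
Adjusted estimate = 33,692 / 540 = 62.3926 → 62.4%.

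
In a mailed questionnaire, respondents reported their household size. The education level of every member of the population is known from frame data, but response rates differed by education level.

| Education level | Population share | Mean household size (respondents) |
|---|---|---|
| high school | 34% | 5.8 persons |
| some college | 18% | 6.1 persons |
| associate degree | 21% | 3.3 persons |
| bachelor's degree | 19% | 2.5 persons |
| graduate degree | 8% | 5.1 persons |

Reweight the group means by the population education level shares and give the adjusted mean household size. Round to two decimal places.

4.65

Weight each group's respondent value by its population share:
  high school: 0.34 × 5.8 = 1.972
  some college: 0.18 × 6.1 = 1.098
  associate degree: 0.21 × 3.3 = 0.693
  bachelor's degree: 0.19 × 2.5 = 0.475
  graduate degree: 0.08 × 5.1 = 0.408
Post-stratified estimate = 4.646 → 4.65.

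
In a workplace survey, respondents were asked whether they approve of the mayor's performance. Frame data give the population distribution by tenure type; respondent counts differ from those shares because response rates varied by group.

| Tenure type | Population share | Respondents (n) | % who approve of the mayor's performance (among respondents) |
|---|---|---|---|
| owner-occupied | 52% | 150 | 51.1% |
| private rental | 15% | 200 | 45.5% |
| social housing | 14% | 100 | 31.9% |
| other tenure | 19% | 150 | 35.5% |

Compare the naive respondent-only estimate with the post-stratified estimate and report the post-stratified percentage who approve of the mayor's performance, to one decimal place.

44.6%

Unadjusted (pooled respondent) estimate weights by respondent counts:
  (150/600)×51.1 + (200/600)×45.5 + (100/600)×31.9 + (150/600)×35.5 = 42.1333%
Post-stratified estimate weights by population shares:
  0.52×51.1 + 0.15×45.5 + 0.14×31.9 + 0.19×35.5 = 44.608%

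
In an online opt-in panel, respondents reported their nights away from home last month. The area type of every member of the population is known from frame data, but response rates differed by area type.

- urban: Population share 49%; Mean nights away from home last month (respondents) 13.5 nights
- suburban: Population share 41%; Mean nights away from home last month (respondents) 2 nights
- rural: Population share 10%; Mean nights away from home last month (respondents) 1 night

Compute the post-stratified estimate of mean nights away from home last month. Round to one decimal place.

7.5

Reweight to the known area type distribution:
  urban: 0.49 × 13.5 = 6.615
  suburban: 0.41 × 2 = 0.82
  rural: 0.1 × 1 = 0.1
Post-stratified estimate = 7.535 → 7.5.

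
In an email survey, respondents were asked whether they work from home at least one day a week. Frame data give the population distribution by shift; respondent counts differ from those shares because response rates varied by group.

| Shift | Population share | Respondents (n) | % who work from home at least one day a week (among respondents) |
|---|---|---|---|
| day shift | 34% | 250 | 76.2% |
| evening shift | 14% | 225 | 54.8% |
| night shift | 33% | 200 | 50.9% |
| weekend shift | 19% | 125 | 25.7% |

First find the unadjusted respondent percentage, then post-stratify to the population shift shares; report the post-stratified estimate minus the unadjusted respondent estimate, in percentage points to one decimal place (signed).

Naive respondent-only estimate (weights = respondent counts):
  (250/800)×76.2 + (225/800)×54.8 + (200/800)×50.9 + (125/800)×25.7 = 55.9656%
Post-stratified estimate weights by population shares:
  0.34×76.2 + 0.14×54.8 + 0.33×50.9 + 0.19×25.7 = 55.26%
Difference = 55.26 − 55.9656 = -0.7056 pp.

-0.7 percentage points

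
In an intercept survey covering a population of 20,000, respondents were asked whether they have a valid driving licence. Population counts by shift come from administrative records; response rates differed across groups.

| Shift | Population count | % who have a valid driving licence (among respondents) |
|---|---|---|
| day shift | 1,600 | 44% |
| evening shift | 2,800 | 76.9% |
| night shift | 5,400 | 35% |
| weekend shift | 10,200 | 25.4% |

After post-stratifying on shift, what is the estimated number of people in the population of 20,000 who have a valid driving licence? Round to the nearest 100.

Estimated count per cell = population count × respondent percentage:
  day shift: 1,600 × 44% = 704
  evening shift: 2,800 × 76.9% = 2153.2
  night shift: 5,400 × 35% = 1890
  weekend shift: 10,200 × 25.4% = 2590.8
Estimated total = 7338 → 7,300.

7,300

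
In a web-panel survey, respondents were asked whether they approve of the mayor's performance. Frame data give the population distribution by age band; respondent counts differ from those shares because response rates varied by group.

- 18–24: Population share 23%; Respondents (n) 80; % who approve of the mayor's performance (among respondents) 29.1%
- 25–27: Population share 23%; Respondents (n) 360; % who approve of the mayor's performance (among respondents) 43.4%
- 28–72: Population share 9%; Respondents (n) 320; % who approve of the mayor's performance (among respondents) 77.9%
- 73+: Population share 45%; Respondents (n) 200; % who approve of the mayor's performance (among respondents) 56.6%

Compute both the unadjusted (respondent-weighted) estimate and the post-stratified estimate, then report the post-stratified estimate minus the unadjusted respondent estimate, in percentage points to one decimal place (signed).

-7.3 percentage points

Naive respondent-only estimate (weights = respondent counts):
  (80/960)×29.1 + (360/960)×43.4 + (320/960)×77.9 + (200/960)×56.6 = 56.4583%
Post-stratifying to population shares instead:
  0.23×29.1 + 0.23×43.4 + 0.09×77.9 + 0.45×56.6 = 49.156%
Difference = 49.156 − 56.4583 = -7.3023 pp.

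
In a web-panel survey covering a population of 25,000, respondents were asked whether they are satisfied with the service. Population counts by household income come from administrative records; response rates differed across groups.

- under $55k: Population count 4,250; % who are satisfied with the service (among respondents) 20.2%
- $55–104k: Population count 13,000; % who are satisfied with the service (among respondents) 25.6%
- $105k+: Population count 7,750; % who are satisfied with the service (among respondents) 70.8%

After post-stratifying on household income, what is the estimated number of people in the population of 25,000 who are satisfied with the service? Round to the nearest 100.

Apply each group's respondent rate to its population count:
  under $55k: 4,250 × 20.2% = 858.5
  $55–104k: 13,000 × 25.6% = 3328
  $105k+: 7,750 × 70.8% = 5487
Estimated total = 9673.5 → 9,700.

9,700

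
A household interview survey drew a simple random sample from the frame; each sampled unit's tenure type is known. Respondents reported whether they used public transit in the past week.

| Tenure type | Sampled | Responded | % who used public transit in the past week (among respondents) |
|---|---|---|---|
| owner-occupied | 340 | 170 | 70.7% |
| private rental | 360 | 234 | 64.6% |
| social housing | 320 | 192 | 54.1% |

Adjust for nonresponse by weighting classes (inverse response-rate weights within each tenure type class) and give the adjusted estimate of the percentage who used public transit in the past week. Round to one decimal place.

Response rates by class: owner-occupied 170/340 = 50%, private rental 234/360 = 65%, social housing 192/320 = 60%.
Inverse-response-rate weighting restores each class to its sampled count, so class totals weight by n_sampled:
  owner-occupied: 340 × 70.7 = 24,038
  private rental: 360 × 64.6 = 23256
  social housing: 320 × 54.1 = 17,312
Adjusted estimate = 64,606 / 1,020 = 63.3392 → 63.3%.

63.3%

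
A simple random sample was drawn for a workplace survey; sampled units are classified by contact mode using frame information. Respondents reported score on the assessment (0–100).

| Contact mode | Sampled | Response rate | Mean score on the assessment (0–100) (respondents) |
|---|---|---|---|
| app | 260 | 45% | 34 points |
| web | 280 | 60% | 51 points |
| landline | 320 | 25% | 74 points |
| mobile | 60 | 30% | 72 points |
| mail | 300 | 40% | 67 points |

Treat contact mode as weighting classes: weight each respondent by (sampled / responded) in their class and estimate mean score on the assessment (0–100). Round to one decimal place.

58.4

Each respondent's weight = sampled/responded in their class; summing within a class gives n_sampled, so:
  app: 260 × 34 = 8840
  web: 280 × 51 = 14,280
  landline: 320 × 74 = 23,680
  mobile: 60 × 72 = 4320
  mail: 300 × 67 = 20,100
Adjusted estimate = 71,220 / 1,220 = 58.377 → 58.4.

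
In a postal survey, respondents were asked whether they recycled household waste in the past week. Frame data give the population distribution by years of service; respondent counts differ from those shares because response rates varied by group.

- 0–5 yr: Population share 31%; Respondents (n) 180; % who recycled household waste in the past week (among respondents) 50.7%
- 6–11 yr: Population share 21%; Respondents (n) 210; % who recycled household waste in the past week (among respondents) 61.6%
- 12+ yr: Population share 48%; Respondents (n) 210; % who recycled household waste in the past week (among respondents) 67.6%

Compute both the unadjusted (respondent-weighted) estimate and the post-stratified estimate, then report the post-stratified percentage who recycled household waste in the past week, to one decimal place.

Naive respondent-only estimate (weights = respondent counts):
  (180/600)×50.7 + (210/600)×61.6 + (210/600)×67.6 = 60.43%
Post-stratified estimate weights by population shares:
  0.31×50.7 + 0.21×61.6 + 0.48×67.6 = 61.101%

61.1%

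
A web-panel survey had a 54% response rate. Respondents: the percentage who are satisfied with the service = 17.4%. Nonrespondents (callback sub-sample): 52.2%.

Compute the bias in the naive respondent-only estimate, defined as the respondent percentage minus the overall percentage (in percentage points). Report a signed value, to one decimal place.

Nonresponse fraction = 1 − 0.54 = 0.46.
Bias = (nonresponse fraction) × (respondent percentage − nonrespondent percentage)
     = 0.46 × (17.4 − 52.2) = 0.46 × -34.8 = -16.008.

-16.0 percentage points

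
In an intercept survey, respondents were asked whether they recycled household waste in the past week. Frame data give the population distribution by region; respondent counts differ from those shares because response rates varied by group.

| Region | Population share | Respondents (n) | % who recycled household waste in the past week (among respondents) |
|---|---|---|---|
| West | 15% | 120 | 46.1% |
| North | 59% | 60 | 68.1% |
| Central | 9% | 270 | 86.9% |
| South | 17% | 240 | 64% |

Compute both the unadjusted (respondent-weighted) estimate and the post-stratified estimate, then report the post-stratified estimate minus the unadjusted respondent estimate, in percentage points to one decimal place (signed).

Without adjustment, the pooled respondent share is:
  (120/690)×46.1 + (60/690)×68.1 + (270/690)×86.9 + (240/690)×64 = 70.2043%
Post-stratified estimate weights by population shares:
  0.15×46.1 + 0.59×68.1 + 0.09×86.9 + 0.17×64 = 65.795%
Difference = 65.795 − 70.2043 = -4.4093 pp.

-4.4 percentage points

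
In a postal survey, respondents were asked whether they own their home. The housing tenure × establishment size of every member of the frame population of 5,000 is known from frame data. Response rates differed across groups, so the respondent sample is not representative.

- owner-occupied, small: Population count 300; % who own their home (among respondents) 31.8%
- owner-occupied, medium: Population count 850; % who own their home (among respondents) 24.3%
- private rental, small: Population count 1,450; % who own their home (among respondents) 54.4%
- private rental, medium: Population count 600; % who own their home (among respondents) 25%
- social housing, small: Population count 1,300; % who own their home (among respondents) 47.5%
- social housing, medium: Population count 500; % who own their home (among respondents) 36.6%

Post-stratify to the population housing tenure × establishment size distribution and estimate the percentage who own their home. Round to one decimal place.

40.8%

Reweight to the known housing tenure × establishment size distribution:
  owner-occupied, small: (300/5,000) × 31.8 = 1.908
  owner-occupied, medium: (850/5,000) × 24.3 = 4.131
  private rental, small: (1,450/5,000) × 54.4 = 15.776
  private rental, medium: (600/5,000) × 25 = 3
  social housing, small: (1,300/5,000) × 47.5 = 12.35
  social housing, medium: (500/5,000) × 36.6 = 3.66
Post-stratified estimate = 40.825 → 40.8%.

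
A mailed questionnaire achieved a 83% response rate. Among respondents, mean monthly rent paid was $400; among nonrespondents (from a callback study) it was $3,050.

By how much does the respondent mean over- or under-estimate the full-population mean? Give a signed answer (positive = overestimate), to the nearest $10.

-$450

Nonresponse fraction = 1 − 0.83 = 0.17.
Bias = (nonresponse fraction) × (respondent mean − nonrespondent mean)
     = 0.17 × (400 − 3050) = 0.17 × -2650 = -450.5.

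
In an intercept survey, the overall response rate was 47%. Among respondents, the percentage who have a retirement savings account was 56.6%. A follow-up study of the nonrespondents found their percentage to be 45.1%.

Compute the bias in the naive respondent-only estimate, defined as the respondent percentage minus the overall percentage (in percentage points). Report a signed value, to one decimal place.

Nonresponse fraction = 1 − 0.47 = 0.53.
Bias = (nonresponse fraction) × (respondent percentage − nonrespondent percentage)
     = 0.53 × (56.6 − 45.1) = 0.53 × 11.5 = 6.095.

+6.1 percentage points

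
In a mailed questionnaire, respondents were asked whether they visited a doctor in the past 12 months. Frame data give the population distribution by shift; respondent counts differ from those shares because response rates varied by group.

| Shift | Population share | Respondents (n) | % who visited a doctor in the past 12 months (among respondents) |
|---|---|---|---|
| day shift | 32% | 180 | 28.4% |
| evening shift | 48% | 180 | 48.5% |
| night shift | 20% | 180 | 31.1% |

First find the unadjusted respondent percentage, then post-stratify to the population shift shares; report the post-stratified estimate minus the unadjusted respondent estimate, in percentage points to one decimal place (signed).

Unadjusted (pooled respondent) estimate weights by respondent counts:
  (180/540)×28.4 + (180/540)×48.5 + (180/540)×31.1 = 36%
Reweighting by population shift shares:
  0.32×28.4 + 0.48×48.5 + 0.2×31.1 = 38.588%
Difference = 38.588 − 36 = 2.588 pp.

+2.6 percentage points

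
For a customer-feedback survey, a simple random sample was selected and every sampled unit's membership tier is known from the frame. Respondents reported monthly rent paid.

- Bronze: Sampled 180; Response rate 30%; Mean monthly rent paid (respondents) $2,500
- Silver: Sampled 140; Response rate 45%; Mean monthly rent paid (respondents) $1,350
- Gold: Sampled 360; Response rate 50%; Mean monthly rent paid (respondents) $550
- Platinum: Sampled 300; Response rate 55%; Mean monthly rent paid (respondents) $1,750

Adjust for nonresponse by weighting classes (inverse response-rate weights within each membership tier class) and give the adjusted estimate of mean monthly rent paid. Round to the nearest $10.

With weight = n_sampled/n_responded per class, the weighted class total is n_sampled:
  Bronze: 180 × 2500 = 450,000
  Silver: 140 × 1350 = 189,000
  Gold: 360 × 550 = 198,000
  Platinum: 300 × 1750 = 525,000
Adjusted estimate = 1,362,000 / 980 = 1389.8 → $1,390.

$1,390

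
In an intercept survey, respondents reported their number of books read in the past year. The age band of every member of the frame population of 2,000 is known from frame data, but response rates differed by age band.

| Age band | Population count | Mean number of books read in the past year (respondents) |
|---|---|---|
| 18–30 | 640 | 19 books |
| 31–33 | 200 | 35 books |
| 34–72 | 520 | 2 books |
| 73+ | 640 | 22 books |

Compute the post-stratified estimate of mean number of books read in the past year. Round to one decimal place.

17.1

Each cell contributes population-share × respondent value:
  18–30: (640/2,000) × 19 = 6.08
  31–33: (200/2,000) × 35 = 3.5
  34–72: (520/2,000) × 2 = 0.52
  73+: (640/2,000) × 22 = 7.04
Post-stratified estimate = 17.14 → 17.1.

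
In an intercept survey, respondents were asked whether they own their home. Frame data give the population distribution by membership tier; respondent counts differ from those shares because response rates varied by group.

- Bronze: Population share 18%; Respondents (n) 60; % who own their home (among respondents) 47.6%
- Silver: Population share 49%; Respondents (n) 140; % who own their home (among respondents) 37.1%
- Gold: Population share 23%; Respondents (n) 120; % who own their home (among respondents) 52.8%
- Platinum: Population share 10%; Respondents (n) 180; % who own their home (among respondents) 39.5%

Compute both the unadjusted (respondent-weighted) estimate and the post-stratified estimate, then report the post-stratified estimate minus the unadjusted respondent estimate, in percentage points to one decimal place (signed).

-0.2 percentage points

Naive respondent-only estimate (weights = respondent counts):
  (60/500)×47.6 + (140/500)×37.1 + (120/500)×52.8 + (180/500)×39.5 = 42.992%
Post-stratified estimate weights by population shares:
  0.18×47.6 + 0.49×37.1 + 0.23×52.8 + 0.1×39.5 = 42.841%
Difference = 42.841 − 42.992 = -0.151 pp.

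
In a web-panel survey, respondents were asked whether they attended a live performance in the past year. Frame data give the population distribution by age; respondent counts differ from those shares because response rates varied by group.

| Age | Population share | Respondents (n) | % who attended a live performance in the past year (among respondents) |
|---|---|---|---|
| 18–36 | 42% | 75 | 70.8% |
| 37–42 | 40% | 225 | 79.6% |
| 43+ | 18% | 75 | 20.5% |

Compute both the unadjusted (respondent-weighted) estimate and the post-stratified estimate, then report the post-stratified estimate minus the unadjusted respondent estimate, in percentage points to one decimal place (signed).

Unadjusted (pooled respondent) estimate weights by respondent counts:
  (75/375)×70.8 + (225/375)×79.6 + (75/375)×20.5 = 66.02%
Reweighting by population age shares:
  0.42×70.8 + 0.4×79.6 + 0.18×20.5 = 65.266%
Difference = 65.266 − 66.02 = -0.754 pp.

-0.8 percentage points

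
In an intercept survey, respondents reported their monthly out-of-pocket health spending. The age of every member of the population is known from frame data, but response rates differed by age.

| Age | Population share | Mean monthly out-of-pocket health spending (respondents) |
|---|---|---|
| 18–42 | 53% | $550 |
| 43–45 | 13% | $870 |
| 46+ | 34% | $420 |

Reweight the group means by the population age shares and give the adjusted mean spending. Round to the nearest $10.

$550

Weight each group's respondent value by its population share:
  18–42: 0.53 × 550 = 291.5
  43–45: 0.13 × 870 = 113.1
  46+: 0.34 × 420 = 142.8
Post-stratified estimate = 547.4 → $550.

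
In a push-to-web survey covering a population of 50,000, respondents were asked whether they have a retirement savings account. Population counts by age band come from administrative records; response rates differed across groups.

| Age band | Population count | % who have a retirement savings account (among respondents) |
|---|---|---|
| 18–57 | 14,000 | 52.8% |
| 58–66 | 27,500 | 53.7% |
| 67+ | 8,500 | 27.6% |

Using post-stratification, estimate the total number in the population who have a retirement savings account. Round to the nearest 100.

24,500

Each cell contributes its population count × the respondent rate:
  18–57: 14,000 × 52.8% = 7392
  58–66: 27,500 × 53.7% = 14767.5
  67+: 8,500 × 27.6% = 2346
Estimated total = 24505.5 → 24,500.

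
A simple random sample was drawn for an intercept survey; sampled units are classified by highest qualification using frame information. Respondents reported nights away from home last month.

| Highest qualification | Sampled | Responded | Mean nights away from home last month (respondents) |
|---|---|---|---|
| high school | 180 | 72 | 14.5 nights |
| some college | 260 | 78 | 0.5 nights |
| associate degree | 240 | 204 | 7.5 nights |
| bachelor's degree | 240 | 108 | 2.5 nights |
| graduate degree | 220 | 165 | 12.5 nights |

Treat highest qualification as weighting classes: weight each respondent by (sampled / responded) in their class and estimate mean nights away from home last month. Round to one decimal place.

Response rates by class: high school 72/180 = 40%, some college 78/260 = 30%, associate degree 204/240 = 85%, bachelor's degree 108/240 = 45%, graduate degree 165/220 = 75%.
Inverse-response-rate weighting restores each class to its sampled count, so class totals weight by n_sampled:
  high school: 180 × 14.5 = 2610
  some college: 260 × 0.5 = 130
  associate degree: 240 × 7.5 = 1800
  bachelor's degree: 240 × 2.5 = 600
  graduate degree: 220 × 12.5 = 2750
Adjusted estimate = 7890 / 1,140 = 6.92105 → 6.9.

6.9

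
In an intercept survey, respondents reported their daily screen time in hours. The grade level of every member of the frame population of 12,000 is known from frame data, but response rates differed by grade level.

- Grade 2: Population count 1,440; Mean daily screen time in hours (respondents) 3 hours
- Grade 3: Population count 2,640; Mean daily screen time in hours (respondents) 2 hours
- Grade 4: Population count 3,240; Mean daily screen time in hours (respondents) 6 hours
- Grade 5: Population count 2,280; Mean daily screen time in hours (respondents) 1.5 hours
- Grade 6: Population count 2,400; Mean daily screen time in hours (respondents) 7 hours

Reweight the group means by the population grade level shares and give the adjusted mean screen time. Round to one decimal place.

Reweight to the known grade level distribution:
  Grade 2: (1,440/12,000) × 3 = 0.36
  Grade 3: (2,640/12,000) × 2 = 0.44
  Grade 4: (3,240/12,000) × 6 = 1.62
  Grade 5: (2,280/12,000) × 1.5 = 0.285
  Grade 6: (2,400/12,000) × 7 = 1.4
Post-stratified estimate = 4.105 → 4.1.

4.1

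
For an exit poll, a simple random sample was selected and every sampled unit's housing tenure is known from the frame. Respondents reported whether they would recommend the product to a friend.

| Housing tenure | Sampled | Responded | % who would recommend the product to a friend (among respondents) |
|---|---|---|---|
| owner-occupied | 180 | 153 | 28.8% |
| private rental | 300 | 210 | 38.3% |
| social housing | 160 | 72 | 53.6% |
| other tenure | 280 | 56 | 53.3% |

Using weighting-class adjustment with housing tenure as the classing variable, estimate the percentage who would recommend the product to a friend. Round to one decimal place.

43.7%

Class response rates: owner-occupied 153/180 = 85%, private rental 210/300 = 70%, social housing 72/160 = 45%, other tenure 56/280 = 20%.
Inverse-response-rate weighting restores each class to its sampled count, so class totals weight by n_sampled:
  owner-occupied: 180 × 28.8 = 5184
  private rental: 300 × 38.3 = 11,490
  social housing: 160 × 53.6 = 8576
  other tenure: 280 × 53.3 = 14,924
Adjusted estimate = 40,174 / 920 = 43.6674 → 43.7%.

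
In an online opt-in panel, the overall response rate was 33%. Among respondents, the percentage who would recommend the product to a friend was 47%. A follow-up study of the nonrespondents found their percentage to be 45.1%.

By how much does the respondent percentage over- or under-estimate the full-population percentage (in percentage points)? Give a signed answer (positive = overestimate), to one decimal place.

+1.3 percentage points

Nonresponse fraction = 1 − 0.33 = 0.67.
Bias = (nonresponse fraction) × (respondent percentage − nonrespondent percentage)
     = 0.67 × (47 − 45.1) = 0.67 × 1.9 = 1.273.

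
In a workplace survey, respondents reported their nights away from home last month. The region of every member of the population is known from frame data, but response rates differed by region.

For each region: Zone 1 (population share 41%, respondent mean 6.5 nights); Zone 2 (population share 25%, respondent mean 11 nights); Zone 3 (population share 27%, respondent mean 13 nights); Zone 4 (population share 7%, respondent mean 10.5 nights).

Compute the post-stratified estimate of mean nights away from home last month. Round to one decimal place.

Reweight to the known region distribution:
  Zone 1: 0.41 × 6.5 = 2.665
  Zone 2: 0.25 × 11 = 2.75
  Zone 3: 0.27 × 13 = 3.51
  Zone 4: 0.07 × 10.5 = 0.735
Post-stratified estimate = 9.66 → 9.7.

9.7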